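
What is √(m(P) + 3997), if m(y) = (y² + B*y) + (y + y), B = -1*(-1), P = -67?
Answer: √8285 ≈ 91.022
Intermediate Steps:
B = 1
m(y) = y² + 3*y (m(y) = (y² + 1*y) + (y + y) = (y² + y) + 2*y = (y + y²) + 2*y = y² + 3*y)
√(m(P) + 3997) = √(-67*(3 - 67) + 3997) = √(-67*(-64) + 3997) = √(4288 + 3997) = √8285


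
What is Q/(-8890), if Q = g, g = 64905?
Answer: -12981/1778 ≈ -7.3009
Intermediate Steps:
Q = 64905
Q/(-8890) = 64905/(-8890) = 64905*(-1/8890) = -12981/1778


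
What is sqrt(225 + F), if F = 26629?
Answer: sqrt(26854) ≈ 163.87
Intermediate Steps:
sqrt(225 + F) = sqrt(225 + 26629) = sqrt(26854)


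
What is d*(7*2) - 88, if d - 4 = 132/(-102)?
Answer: -852/17 ≈ -50.118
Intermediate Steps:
d = 46/17 (d = 4 + 132/(-102) = 4 + 132*(-1/102) = 4 - 22/17 = 46/17 ≈ 2.7059)
d*(7*2) - 88 = 46*(7*2)/17 - 88 = (46/17)*14 - 88 = 644/17 - 88 = -852/17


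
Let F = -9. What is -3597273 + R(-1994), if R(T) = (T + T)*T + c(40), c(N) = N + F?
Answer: 4354830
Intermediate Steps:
c(N) = -9 + N (c(N) = N - 9 = -9 + N)
R(T) = 31 + 2*T**2 (R(T) = (T + T)*T + (-9 + 40) = (2*T)*T + 31 = 2*T**2 + 31 = 31 + 2*T**2)
-3597273 + R(-1994) = -3597273 + (31 + 2*(-1994)**2) = -3597273 + (31 + 2*3976036) = -3597273 + (31 + 7952072) = -3597273 + 7952103 = 4354830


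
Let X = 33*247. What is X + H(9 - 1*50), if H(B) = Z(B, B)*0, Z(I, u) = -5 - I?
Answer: 8151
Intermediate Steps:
X = 8151
H(B) = 0 (H(B) = (-5 - B)*0 = 0)
X + H(9 - 1*50) = 8151 + 0 = 8151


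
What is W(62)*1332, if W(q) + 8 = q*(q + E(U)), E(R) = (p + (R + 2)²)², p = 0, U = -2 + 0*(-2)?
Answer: 5109552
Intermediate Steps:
U = -2 (U = -2 + 0 = -2)
E(R) = (2 + R)⁴ (E(R) = (0 + (R + 2)²)² = (0 + (2 + R)²)² = ((2 + R)²)² = (2 + R)⁴)
W(q) = -8 + q² (W(q) = -8 + q*(q + (2 - 2)⁴) = -8 + q*(q + 0⁴) = -8 + q*(q + 0) = -8 + q*q = -8 + q²)
W(62)*1332 = (-8 + 62²)*1332 = (-8 + 3844)*1332 = 3836*1332 = 5109552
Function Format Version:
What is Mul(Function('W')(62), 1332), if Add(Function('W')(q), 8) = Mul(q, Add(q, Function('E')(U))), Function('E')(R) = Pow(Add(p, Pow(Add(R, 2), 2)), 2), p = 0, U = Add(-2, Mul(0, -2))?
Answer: 5109552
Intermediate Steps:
U = -2 (U = Add(-2, 0) = -2)
Function('E')(R) = Pow(Add(2, R), 4) (Function('E')(R) = Pow(Add(0, Pow(Add(R, 2), 2)), 2) = Pow(Add(0, Pow(Add(2, R), 2)), 2) = Pow(Pow(Add(2, R), 2), 2) = Pow(Add(2, R), 4))
Function('W')(q) = Add(-8, Pow(q, 2)) (Function('W')(q) = Add(-8, Mul(q, Add(q, Pow(Add(2, -2), 4)))) = Add(-8, Mul(q, Add(q, Pow(0, 4)))) = Add(-8, Mul(q, Add(q, 0))) = Add(-8, Mul(q, q)) = Add(-8, Pow(q, 2)))
Mul(Function('W')(62), 1332) = Mul(Add(-8, Pow(62, 2)), 1332) = Mul(Add(-8, 3844), 1332) = Mul(3836, 1332) = 5109552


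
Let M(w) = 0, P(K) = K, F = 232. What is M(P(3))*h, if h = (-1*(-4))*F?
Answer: 0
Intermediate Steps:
h = 928 (h = -1*(-4)*232 = 4*232 = 928)
M(P(3))*h = 0*928 = 0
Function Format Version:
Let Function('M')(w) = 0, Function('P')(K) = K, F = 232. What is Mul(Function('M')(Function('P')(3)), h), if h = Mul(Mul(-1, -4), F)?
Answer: 0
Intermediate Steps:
h = 928 (h = Mul(Mul(-1, -4), 232) = Mul(4, 232) = 928)
Mul(Function('M')(Function('P')(3)), h) = Mul(0, 928) = 0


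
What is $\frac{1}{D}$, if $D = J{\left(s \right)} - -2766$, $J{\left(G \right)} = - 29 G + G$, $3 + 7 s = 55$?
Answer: $\frac{1}{2558} \approx 0.00039093$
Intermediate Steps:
$s = \frac{52}{7}$ ($s = - \frac{3}{7} + \frac{1}{7} \cdot 55 = - \frac{3}{7} + \frac{55}{7} = \frac{52}{7} \approx 7.4286$)
$J{\left(G \right)} = - 28 G$
$D = 2558$ ($D = \left(-28\right) \frac{52}{7} - -2766 = -208 + 2766 = 2558$)
$\frac{1}{D} = \frac{1}{2558}$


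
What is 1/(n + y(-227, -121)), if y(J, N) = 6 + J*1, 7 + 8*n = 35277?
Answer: 4/16751 ≈ 0.00023879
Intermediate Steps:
n = 17635/4 (n = -7/8 + (⅛)*35277 = -7/8 + 35277/8 = 17635/4 ≈ 4408.8)
y(J, N) = 6 + J
1/(n + y(-227, -121)) = 1/(17635/4 + (6 - 227)) = 1/(17635/4 - 221) = 1/(16751/4) = 4/16751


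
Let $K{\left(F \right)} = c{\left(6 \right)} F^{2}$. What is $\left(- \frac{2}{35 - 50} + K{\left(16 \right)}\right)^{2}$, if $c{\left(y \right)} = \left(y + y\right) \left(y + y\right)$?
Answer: $\frac{305766973444}{225} \approx 1.359 \cdot 10^{9}$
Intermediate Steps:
$c{\left(y \right)} = 4 y^{2}$ ($c{\left(y \right)} = 2 y 2 y = 4 y^{2}$)
$K{\left(F \right)} = 144 F^{2}$ ($K{\left(F \right)} = 4 \cdot 6^{2} F^{2} = 4 \cdot 36 F^{2} = 144 F^{2}$)
$\left(- \frac{2}{35 - 50} + K{\left(16 \right)}\right)^{2} = \left(- \frac{2}{35 - 50} + 144 \cdot 16^{2}\right)^{2} = \left(- \frac{2}{-15} + 144 \cdot 256\right)^{2} = \left(\left(-2\right) \left(- \frac{1}{15}\right) + 36864\right)^{2} = \left(\frac{2}{15} + 36864\right)^{2} = \left(\frac{552962}{15}\right)^{2} = \frac{305766973444}{225}$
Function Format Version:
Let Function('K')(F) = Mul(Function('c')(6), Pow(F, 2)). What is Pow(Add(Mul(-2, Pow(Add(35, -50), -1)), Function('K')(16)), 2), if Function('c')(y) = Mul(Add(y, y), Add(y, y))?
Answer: Rational(305766973444, 225) ≈ 1.3590e+9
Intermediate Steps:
Function('c')(y) = Mul(4, Pow(y, 2)) (Function('c')(y) = Mul(Mul(2, y), Mul(2, y)) = Mul(4, Pow(y, 2)))
Function('K')(F) = Mul(144, Pow(F, 2)) (Function('K')(F) = Mul(Mul(4, Pow(6, 2)), Pow(F, 2)) = Mul(Mul(4, 36), Pow(F, 2)) = Mul(144, Pow(F, 2)))
Pow(Add(Mul(-2, Pow(Add(35, -50), -1)), Function('K')(16)), 2) = Pow(Add(Mul(-2, Pow(Add(35, -50), -1)), Mul(144, Pow(16, 2))), 2) = Pow(Add(Mul(-2, Pow(-15, -1)), Mul(144, 256)), 2) = Pow(Add(Mul(-2, Rational(-1, 15)), 36864), 2) = Pow(Add(Rational(2, 15), 36864), 2) = Pow(Rational(552962, 15), 2) = Rational(305766973444, 225)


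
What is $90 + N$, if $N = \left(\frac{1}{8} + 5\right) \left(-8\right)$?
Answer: $49$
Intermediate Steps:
$N = -41$ ($N = \left(\frac{1}{8} + 5\right) \left(-8\right) = \frac{41}{8} \left(-8\right) = -41$)
$90 + N = 90 - 41 = 49$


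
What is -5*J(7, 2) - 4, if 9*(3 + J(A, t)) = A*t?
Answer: 29/9 ≈ 3.2222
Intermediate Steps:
J(A, t) = -3 + A*t/9 (J(A, t) = -3 + (A*t)/9 = -3 + A*t/9)
-5*J(7, 2) - 4 = -5*(-3 + (⅑)*7*2) - 4 = -5*(-3 + 14/9) - 4 = -5*(-13/9) - 4 = 65/9 - 4 = 29/9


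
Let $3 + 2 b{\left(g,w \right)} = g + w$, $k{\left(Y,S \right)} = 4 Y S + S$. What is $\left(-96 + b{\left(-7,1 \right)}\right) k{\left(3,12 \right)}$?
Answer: $-15678$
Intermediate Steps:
$k{\left(Y,S \right)} = S + 4 S Y$ ($k{\left(Y,S \right)} = 4 S Y + S = S + 4 S Y$)
$b{\left(g,w \right)} = - \frac{3}{2} + \frac{g}{2} + \frac{w}{2}$ ($b{\left(g,w \right)} = - \frac{3}{2} + \frac{g + w}{2} = - \frac{3}{2} + \left(\frac{g}{2} + \frac{w}{2}\right) = - \frac{3}{2} + \frac{g}{2} + \frac{w}{2}$)
$\left(-96 + b{\left(-7,1 \right)}\right) k{\left(3,12 \right)} = \left(-96 + \left(- \frac{3}{2} + \frac{1}{2} \left(-7\right) + \frac{1}{2} \cdot 1\right)\right) 12 \left(1 + 4 \cdot 3\right) = \left(-96 - \frac{9}{2}\right) 12 \left(1 + 12\right) = \left(-96 - \frac{9}{2}\right) 12 \cdot 13 = \left(- \frac{201}{2}\right) 156 = -15678$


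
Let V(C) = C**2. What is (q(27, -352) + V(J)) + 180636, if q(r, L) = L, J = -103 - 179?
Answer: 259808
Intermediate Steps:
J = -282
(q(27, -352) + V(J)) + 180636 = (-352 + (-282)**2) + 180636 = (-352 + 79524) + 180636 = 79172 + 180636 = 259808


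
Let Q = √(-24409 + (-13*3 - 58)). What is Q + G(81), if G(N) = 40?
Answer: 40 + I*√24506 ≈ 40.0 + 156.54*I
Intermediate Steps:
Q = I*√24506 (Q = √(-24409 + (-39 - 58)) = √(-24409 - 97) = √(-24506) = I*√24506 ≈ 156.54*I)
Q + G(81) = I*√24506 + 40 = 40 + I*√24506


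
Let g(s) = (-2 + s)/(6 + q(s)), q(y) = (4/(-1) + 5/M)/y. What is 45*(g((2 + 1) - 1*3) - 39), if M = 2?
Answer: -1755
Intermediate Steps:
q(y) = -3/(2*y) (q(y) = (4/(-1) + 5/2)/y = (4*(-1) + 5*(½))/y = (-4 + 5/2)/y = -3/(2*y))
g(s) = (-2 + s)/(6 - 3/(2*s))
45*(g((2 + 1) - 1*3) - 39) = 45*(2*((2 + 1) - 1*3)*(-2 + ((2 + 1) - 1*3))/(3*(-1 + 4*((2 + 1) - 1*3))) - 39) = 45*(2*(3 - 3)*(-2 + (3 - 3))/(3*(-1 + 4*(3 - 3))) - 39) = 45*((⅔)*0*(-2 + 0)/(-1 + 4*0) - 39) = 45*((⅔)*0*(-2)/(-1 + 0) - 39) = 45*((⅔)*0*(-2)/(-1) - 39) = 45*((⅔)*0*(-1)*(-2) - 39) = 45*(0 - 39) = 45*(-39) = -1755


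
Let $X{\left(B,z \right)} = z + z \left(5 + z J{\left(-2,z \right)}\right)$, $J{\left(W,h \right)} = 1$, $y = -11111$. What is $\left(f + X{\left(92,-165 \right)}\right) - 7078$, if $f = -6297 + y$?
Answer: $1749$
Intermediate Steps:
$f = -17408$ ($f = -6297 - 11111 = -17408$)
$X{\left(B,z \right)} = z + z \left(5 + z\right)$ ($X{\left(B,z \right)} = z + z \left(5 + z 1\right) = z + z \left(5 + z\right)$)
$\left(f + X{\left(92,-165 \right)}\right) - 7078 = \left(-17408 - 165 \left(6 - 165\right)\right) - 7078 = \left(-17408 - -26235\right) - 7078 = \left(-17408 + 26235\right) - 7078 = 8827 - 7078 = 1749$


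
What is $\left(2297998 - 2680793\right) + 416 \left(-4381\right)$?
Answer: $-2205291$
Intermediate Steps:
$\left(2297998 - 2680793\right) + 416 \left(-4381\right) = -382795 - 1822496 = -2205291$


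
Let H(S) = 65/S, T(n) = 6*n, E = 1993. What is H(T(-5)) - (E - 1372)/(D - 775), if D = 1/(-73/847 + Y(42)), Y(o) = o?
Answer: -112692419/82537284 ≈ -1.3654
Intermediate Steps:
D = 847/35501 (D = 1/(-73/847 + 42) = 1/(35501/847) = 847/35501 ≈ 0.023858)
H(T(-5)) - (E - 1372)/(D - 775) = 65/((6*(-5))) - (1993 - 1372)/(847/35501 - 775) = 65/(-30) - 621/(-27512428/35501) = 65*(-1/30) - 621*(-35501)/27512428 = -13/6 - 1*(-22046121/27512428) = -13/6 + 22046121/27512428 = -112692419/82537284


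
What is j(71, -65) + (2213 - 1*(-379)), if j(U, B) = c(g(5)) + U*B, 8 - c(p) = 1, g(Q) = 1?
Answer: -2016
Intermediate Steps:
c(p) = 7 (c(p) = 8 - 1*1 = 8 - 1 = 7)
j(U, B) = 7 + B*U (j(U, B) = 7 + U*B = 7 + B*U)
j(71, -65) + (2213 - 1*(-379)) = (7 - 65*71) + (2213 - 1*(-379)) = (7 - 4615) + (2213 + 379) = -4608 + 2592 = -2016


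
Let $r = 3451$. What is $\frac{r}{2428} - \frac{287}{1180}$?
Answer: $\frac{210959}{179065} \approx 1.1781$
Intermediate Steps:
$\frac{r}{2428} - \frac{287}{1180} = \frac{3451}{2428} - \frac{287}{1180} = \frac{210959}{179065}$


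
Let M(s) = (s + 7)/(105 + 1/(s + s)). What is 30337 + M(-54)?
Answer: 343986167/11339 ≈ 30337.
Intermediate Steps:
M(s) = (7 + s)/(105 + 1/(2*s))
30337 + M(-54) = 30337 + 2*(-54)*(7 - 54)/(1 + 210*(-54)) = 30337 + 2*(-54)*(-47)/(1 - 11340) = 30337 + 2*(-54)*(-47)/(-11339) = 30337 + 2*(-54)*(-1/11339)*(-47) = 30337 - 5076/11339 = 343986167/11339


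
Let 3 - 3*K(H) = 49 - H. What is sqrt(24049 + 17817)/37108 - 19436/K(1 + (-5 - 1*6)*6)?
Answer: 19436/37 + 11*sqrt(346)/37108 ≈ 525.30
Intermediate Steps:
K(H) = -46/3 + H/3 (K(H) = 1 - (49 - H)/3 = 1 + (-49/3 + H/3) = -46/3 + H/3)
sqrt(24049 + 17817)/37108 - 19436/K(1 + (-5 - 1*6)*6) = sqrt(24049 + 17817)/37108 - 19436/(-46/3 + (1 + (-5 - 1*6)*6)/3) = sqrt(41866)*(1/37108) - 19436/(-46/3 + (1 + (-5 - 6)*6)/3) = (11*sqrt(346))*(1/37108) - 19436/(-46/3 + (1 - 11*6)/3) = 11*sqrt(346)/37108 - 19436/(-46/3 + (1 - 66)/3) = 11*sqrt(346)/37108 - 19436/(-46/3 + (1/3)*(-65)) = 11*sqrt(346)/37108 - 19436/(-46/3 - 65/3) = 11*sqrt(346)/37108 - 19436/(-37) = 11*sqrt(346)/37108 - 19436*(-1/37) = 11*sqrt(346)/37108 + 19436/37 = 19436/37 + 11*sqrt(346)/37108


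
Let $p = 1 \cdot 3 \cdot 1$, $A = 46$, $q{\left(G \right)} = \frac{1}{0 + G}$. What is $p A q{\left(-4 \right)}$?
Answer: $- \frac{69}{2} \approx -34.5$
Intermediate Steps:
$q{\left(G \right)} = \frac{1}{G}$
$p = 3$ ($p = 3 \cdot 1 = 3$)
$p A q{\left(-4 \right)} = \frac{3 \cdot 46}{-4} = 138 \left(- \frac{1}{4}\right) = - \frac{69}{2}$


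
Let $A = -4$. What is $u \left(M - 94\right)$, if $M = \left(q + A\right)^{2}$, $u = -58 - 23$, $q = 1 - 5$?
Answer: $2430$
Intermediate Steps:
$q = -4$ ($q = 1 - 5 = -4$)
$u = -81$
$M = 64$ ($M = \left(-4 - 4\right)^{2} = \left(-8\right)^{2} = 64$)
$u \left(M - 94\right) = - 81 \left(64 - 94\right) = \left(-81\right) \left(-30\right) = 2430$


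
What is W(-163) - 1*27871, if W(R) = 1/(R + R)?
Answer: -9085947/326 ≈ -27871.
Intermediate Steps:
W(R) = 1/(2*R)
W(-163) - 1*27871 = (½)/(-163) - 1*27871 = (½)*(-1/163) - 27871 = -1/326 - 27871 = -9085947/326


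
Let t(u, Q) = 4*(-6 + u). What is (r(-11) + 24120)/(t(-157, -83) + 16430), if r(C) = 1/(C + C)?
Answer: 530639/347116 ≈ 1.5287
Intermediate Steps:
r(C) = 1/(2*C)
t(u, Q) = -24 + 4*u
(r(-11) + 24120)/(t(-157, -83) + 16430) = ((½)/(-11) + 24120)/((-24 + 4*(-157)) + 16430) = ((½)*(-1/11) + 24120)/((-24 - 628) + 16430) = (-1/22 + 24120)/(-652 + 16430) = (530639/22)/15778 = (530639/22)*(1/15778) = 530639/347116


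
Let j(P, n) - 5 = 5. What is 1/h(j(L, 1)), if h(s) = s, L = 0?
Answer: 1/10 ≈ 0.10000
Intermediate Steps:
j(P, n) = 10 (j(P, n) = 5 + 5 = 10)
1/h(j(L, 1)) = 1/10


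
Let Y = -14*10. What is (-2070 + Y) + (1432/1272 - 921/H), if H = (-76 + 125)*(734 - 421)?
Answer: -5386669546/2438583 ≈ -2208.9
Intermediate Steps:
H = 15337 (H = 49*313 = 15337)
Y = -140
(-2070 + Y) + (1432/1272 - 921/H) = (-2070 - 140) + (1432/1272 - 921/15337) = -2210 + (1432*(1/1272) - 921*1/15337) = -2210 + (179/159 - 921/15337) = -2210 + 2598884/2438583 = -5386669546/2438583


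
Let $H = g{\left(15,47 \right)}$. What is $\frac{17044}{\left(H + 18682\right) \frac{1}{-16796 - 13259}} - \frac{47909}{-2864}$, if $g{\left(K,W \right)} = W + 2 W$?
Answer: $- \frac{1466203459773}{53909072} \approx -27198.0$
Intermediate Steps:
$g{\left(K,W \right)} = 3 W$
$H = 141$ ($H = 3 \cdot 47 = 141$)
$\frac{17044}{\left(H + 18682\right) \frac{1}{-16796 - 13259}} - \frac{47909}{-2864} = \frac{17044}{\left(141 + 18682\right) \frac{1}{-16796 - 13259}} - \frac{47909}{-2864} = \frac{17044}{18823 \frac{1}{-30055}} - - \frac{47909}{2864} = \frac{17044}{18823 \left(- \frac{1}{30055}\right)} + \frac{47909}{2864} = \frac{17044}{- \frac{18823}{30055}} + \frac{47909}{2864} = 17044 \left(- \frac{30055}{18823}\right) + \frac{47909}{2864} = - \frac{512257420}{18823} + \frac{47909}{2864} = - \frac{1466203459773}{53909072}$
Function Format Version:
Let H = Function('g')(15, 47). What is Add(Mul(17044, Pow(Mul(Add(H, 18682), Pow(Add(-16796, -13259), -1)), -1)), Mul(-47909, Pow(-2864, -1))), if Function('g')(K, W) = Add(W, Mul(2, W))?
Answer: Rational(-1466203459773, 53909072) ≈ -27198.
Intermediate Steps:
Function('g')(K, W) = Mul(3, W)
H = 141 (H = Mul(3, 47) = 141)
Add(Mul(17044, Pow(Mul(Add(H, 18682), Pow(Add(-16796, -13259), -1)), -1)), Mul(-47909, Pow(-2864, -1))) = Add(Mul(17044, Pow(Mul(Add(141, 18682), Pow(Add(-16796, -13259), -1)), -1)), Mul(-47909, Pow(-2864, -1))) = Add(Mul(17044, Pow(Mul(18823, Pow(-30055, -1)), -1)), Mul(-47909, Rational(-1, 2864))) = Add(Mul(17044, Pow(Mul(18823, Rational(-1, 30055)), -1)), Rational(47909, 2864)) = Add(Mul(17044, Pow(Rational(-18823, 30055), -1)), Rational(47909, 2864)) = Add(Mul(17044, Rational(-30055, 18823)), Rational(47909, 2864)) = Add(Rational(-512257420, 18823), Rational(47909, 2864)) = Rational(-1466203459773, 53909072)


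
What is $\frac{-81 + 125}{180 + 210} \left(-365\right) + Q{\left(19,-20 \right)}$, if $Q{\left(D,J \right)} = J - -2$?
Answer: $- \frac{2308}{39} \approx -59.18$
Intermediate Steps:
$Q{\left(D,J \right)} = 2 + J$ ($Q{\left(D,J \right)} = J + 2 = 2 + J$)
$\frac{-81 + 125}{180 + 210} \left(-365\right) + Q{\left(19,-20 \right)} = \frac{-81 + 125}{180 + 210} \left(-365\right) + \left(2 - 20\right) = \frac{44}{390} \left(-365\right) - 18 = 44 \cdot \frac{1}{390} \left(-365\right) - 18 = \frac{22}{195} \left(-365\right) - 18 = - \frac{1606}{39} - 18 = - \frac{2308}{39}$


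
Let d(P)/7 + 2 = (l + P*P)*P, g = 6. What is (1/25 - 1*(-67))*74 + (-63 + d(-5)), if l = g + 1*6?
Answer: 89724/25 ≈ 3589.0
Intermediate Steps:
l = 12 (l = 6 + 1*6 = 6 + 6 = 12)
d(P) = -14 + 7*P*(12 + P**2) (d(P) = -14 + 7*((12 + P*P)*P) = -14 + 7*((12 + P**2)*P) = -14 + 7*(P*(12 + P**2)) = -14 + 7*P*(12 + P**2))
(1/25 - 1*(-67))*74 + (-63 + d(-5)) = (1/25 - 1*(-67))*74 + (-63 + (-14 + 7*(-5)**3 + 84*(-5))) = (1/25 + 67)*74 + (-63 + (-14 + 7*(-125) - 420)) = (1676/25)*74 + (-63 + (-14 - 875 - 420)) = 124024/25 + (-63 - 1309) = 124024/25 - 1372 = 89724/25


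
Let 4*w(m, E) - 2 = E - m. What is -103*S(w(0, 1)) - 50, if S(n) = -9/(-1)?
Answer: -977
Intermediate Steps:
w(m, E) = ½ - m/4 + E/4 (w(m, E) = ½ + (E - m)/4 = ½ + (-m/4 + E/4) = ½ - m/4 + E/4)
S(n) = 9 (S(n) = -9*(-1) = 9)
-103*S(w(0, 1)) - 50 = -103*9 - 50 = -927 - 50 = -977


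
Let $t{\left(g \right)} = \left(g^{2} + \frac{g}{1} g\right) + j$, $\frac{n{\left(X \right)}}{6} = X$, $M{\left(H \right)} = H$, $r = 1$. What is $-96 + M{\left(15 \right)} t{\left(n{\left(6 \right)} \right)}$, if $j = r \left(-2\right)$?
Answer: $38754$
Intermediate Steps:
$j = -2$ ($j = 1 \left(-2\right) = -2$)
$n{\left(X \right)} = 6 X$
$t{\left(g \right)} = -2 + 2 g^{2}$ ($t{\left(g \right)} = \left(g^{2} + \frac{g}{1} g\right) - 2 = \left(g^{2} + g 1 g\right) - 2 = \left(g^{2} + g g\right) - 2 = \left(g^{2} + g^{2}\right) - 2 = 2 g^{2} - 2 = -2 + 2 g^{2}$)
$-96 + M{\left(15 \right)} t{\left(n{\left(6 \right)} \right)} = -96 + 15 \left(-2 + 2 \left(6 \cdot 6\right)^{2}\right) = -96 + 15 \left(-2 + 2 \cdot 36^{2}\right) = -96 + 15 \left(-2 + 2 \cdot 1296\right) = -96 + 15 \left(-2 + 2592\right) = -96 + 15 \cdot 2590 = -96 + 38850 = 38754$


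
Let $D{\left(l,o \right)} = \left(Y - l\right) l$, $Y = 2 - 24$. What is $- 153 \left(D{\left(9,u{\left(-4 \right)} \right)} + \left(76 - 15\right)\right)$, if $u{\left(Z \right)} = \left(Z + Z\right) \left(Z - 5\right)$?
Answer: $33354$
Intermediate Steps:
$u{\left(Z \right)} = 2 Z \left(-5 + Z\right)$
$Y = -22$ ($Y = 2 - 24 = -22$)
$D{\left(l,o \right)} = l \left(-22 - l\right)$ ($D{\left(l,o \right)} = \left(-22 - l\right) l = l \left(-22 - l\right)$)
$- 153 \left(D{\left(9,u{\left(-4 \right)} \right)} + \left(76 - 15\right)\right) = - 153 \left(\left(-1\right) 9 \left(22 + 9\right) + \left(76 - 15\right)\right) = - 153 \left(\left(-1\right) 9 \cdot 31 + \left(76 - 15\right)\right) = - 153 \left(-279 + 61\right) = \left(-153\right) \left(-218\right) = 33354$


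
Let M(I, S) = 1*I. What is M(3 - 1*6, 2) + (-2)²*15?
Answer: 57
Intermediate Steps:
M(I, S) = I
M(3 - 1*6, 2) + (-2)²*15 = (3 - 1*6) + (-2)²*15 = (3 - 6) + 4*15 = -3 + 60 = 57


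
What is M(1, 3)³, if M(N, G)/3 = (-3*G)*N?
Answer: -19683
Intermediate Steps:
M(N, G) = -9*G*N (M(N, G) = 3*((-3*G)*N) = 3*(-3*G*N) = -9*G*N)
M(1, 3)³ = (-9*3*1)³ = (-27)³ = -19683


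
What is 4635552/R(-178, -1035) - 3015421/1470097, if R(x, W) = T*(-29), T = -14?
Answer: 117473910821/10290679 ≈ 11416.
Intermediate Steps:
R(x, W) = 406 (R(x, W) = -14*(-29) = 406)
4635552/R(-178, -1035) - 3015421/1470097 = 4635552/406 - 3015421/1470097 = 4635552*(1/406) - 3015421*1/1470097 = 2317776/203 - 3015421/1470097 = 117473910821/10290679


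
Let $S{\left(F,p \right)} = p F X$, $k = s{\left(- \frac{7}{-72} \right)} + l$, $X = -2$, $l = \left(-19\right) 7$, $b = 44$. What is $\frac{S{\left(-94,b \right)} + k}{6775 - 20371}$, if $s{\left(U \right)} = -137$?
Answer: $- \frac{4001}{6798} \approx -0.58856$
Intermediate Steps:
$l = -133$
$k = -270$ ($k = -137 - 133 = -270$)
$S{\left(F,p \right)} = - 2 F p$ ($S{\left(F,p \right)} = p F \left(-2\right) = F p \left(-2\right) = - 2 F p$)
$\frac{S{\left(-94,b \right)} + k}{6775 - 20371} = \frac{\left(-2\right) \left(-94\right) 44 - 270}{6775 - 20371} = \frac{8272 - 270}{-13596} = 8002 \left(- \frac{1}{13596}\right) = - \frac{4001}{6798}$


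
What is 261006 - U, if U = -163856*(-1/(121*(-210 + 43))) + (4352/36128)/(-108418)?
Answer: 29345294847727114/112428002357 ≈ 2.6101e+5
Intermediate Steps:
U = -911664535972/112428002357 (U = -163856/((-167*(-121))) + (4352*(1/36128))*(-1/108418) = -163856/20207 + (136/1129)*(-1/108418) = -163856*1/20207 - 68/61201961 = -14896/1837 - 68/61201961 = -911664535972/112428002357 ≈ -8.1089)
261006 - U = 261006 - 1*(-911664535972/112428002357) = 261006 + 911664535972/112428002357 = 29345294847727114/112428002357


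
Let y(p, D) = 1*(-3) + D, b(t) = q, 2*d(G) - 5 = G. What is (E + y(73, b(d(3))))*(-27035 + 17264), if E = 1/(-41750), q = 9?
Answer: -2447625729/41750 ≈ -58626.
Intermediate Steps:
d(G) = 5/2 + G/2
b(t) = 9
E = -1/41750 ≈ -2.3952e-5
y(p, D) = -3 + D
(E + y(73, b(d(3))))*(-27035 + 17264) = (-1/41750 + (-3 + 9))*(-27035 + 17264) = (-1/41750 + 6)*(-9771) = (250499/41750)*(-9771) = -2447625729/41750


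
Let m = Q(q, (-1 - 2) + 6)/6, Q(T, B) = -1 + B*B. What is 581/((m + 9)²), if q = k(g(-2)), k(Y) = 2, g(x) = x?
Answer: 5229/961 ≈ 5.4412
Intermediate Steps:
q = 2
Q(T, B) = -1 + B²
m = 4/3 (m = (-1 + ((-1 - 2) + 6)²)/6 = (-1 + (-3 + 6)²)*(⅙) = (-1 + 3²)*(⅙) = (-1 + 9)*(⅙) = 8*(⅙) = 4/3 ≈ 1.3333)
581/((m + 9)²) = 581/((4/3 + 9)²) = 581/((31/3)²) = 581/(961/9) = 581*(9/961) = 5229/961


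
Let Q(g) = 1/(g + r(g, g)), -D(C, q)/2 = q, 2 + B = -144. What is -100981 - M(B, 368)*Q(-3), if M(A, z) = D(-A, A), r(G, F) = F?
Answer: -302797/3 ≈ -1.0093e+5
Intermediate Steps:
B = -146 (B = -2 - 144 = -146)
D(C, q) = -2*q
Q(g) = 1/(2*g) (Q(g) = 1/(g + g) = 1/(2*g))
M(A, z) = -2*A
-100981 - M(B, 368)*Q(-3) = -100981 - (-2*(-146))*(1/2)/(-3) = -100981 - 292*(1/2)*(-1/3) = -100981 - 292*(-1)/6 = -100981 - 1*(-146/3) = -100981 + 146/3 = -302797/3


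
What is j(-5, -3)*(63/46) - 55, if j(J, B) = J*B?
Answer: -1585/46 ≈ -34.457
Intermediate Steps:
j(J, B) = B*J
j(-5, -3)*(63/46) - 55 = (-3*(-5))*(63/46) - 55 = 15*(63*(1/46)) - 55 = 15*(63/46) - 55 = 945/46 - 55 = -1585/46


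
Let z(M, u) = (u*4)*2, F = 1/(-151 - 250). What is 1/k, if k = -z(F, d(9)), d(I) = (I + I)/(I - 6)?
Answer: -1/48 ≈ -0.020833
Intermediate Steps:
F = -1/401 (F = 1/(-401) = -1/401 ≈ -0.0024938)
d(I) = 2*I/(-6 + I) (d(I) = (2*I)/(-6 + I) = 2*I/(-6 + I))
z(M, u) = 8*u (z(M, u) = (4*u)*2 = 8*u)
k = -48 (k = -8*2*9/(-6 + 9) = -8*2*9/3 = -8*2*9*(1/3) = -8*6 = -1*48 = -48)
1/k = 1/(-48) = -1/48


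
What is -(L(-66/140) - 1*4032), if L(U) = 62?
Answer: 3970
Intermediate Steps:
-(L(-66/140) - 1*4032) = -(62 - 1*4032) = -(62 - 4032) = -1*(-3970) = 3970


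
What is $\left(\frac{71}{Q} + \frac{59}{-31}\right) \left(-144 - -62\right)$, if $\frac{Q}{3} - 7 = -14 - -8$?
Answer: $- \frac{165968}{93} \approx -1784.6$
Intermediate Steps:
$Q = 3$ ($Q = 21 + 3 \left(-14 - -8\right) = 21 + 3 \left(-14 + 8\right) = 21 + 3 \left(-6\right) = 21 - 18 = 3$)
$\left(\frac{71}{Q} + \frac{59}{-31}\right) \left(-144 - -62\right) = \left(\frac{71}{3} + \frac{59}{-31}\right) \left(-144 - -62\right) = \left(71 \cdot \frac{1}{3} + 59 \left(- \frac{1}{31}\right)\right) \left(-144 + \left(-7 + 69\right)\right) = \left(\frac{71}{3} - \frac{59}{31}\right) \left(-144 + 62\right) = \frac{2024}{93} \left(-82\right) = - \frac{165968}{93}$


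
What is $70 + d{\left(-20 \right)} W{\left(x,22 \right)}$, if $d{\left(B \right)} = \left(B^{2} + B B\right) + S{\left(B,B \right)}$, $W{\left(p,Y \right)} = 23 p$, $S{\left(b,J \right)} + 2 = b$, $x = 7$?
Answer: $125328$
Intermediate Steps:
$S{\left(b,J \right)} = -2 + b$
$d{\left(B \right)} = -2 + B + 2 B^{2}$ ($d{\left(B \right)} = \left(B^{2} + B B\right) + \left(-2 + B\right) = \left(B^{2} + B^{2}\right) + \left(-2 + B\right) = 2 B^{2} + \left(-2 + B\right) = -2 + B + 2 B^{2}$)
$70 + d{\left(-20 \right)} W{\left(x,22 \right)} = 70 + \left(-2 - 20 + 2 \left(-20\right)^{2}\right) 23 \cdot 7 = 70 + \left(-2 - 20 + 2 \cdot 400\right) 161 = 70 + \left(-2 - 20 + 800\right) 161 = 70 + 778 \cdot 161 = 70 + 125258 = 125328$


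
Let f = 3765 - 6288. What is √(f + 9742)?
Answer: √7219 ≈ 84.965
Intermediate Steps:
f = -2523
√(f + 9742) = √(-2523 + 9742) = √7219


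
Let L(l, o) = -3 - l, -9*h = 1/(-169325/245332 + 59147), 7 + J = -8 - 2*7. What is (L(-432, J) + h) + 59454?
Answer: 7820381000364281/130594342311 ≈ 59883.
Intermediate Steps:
J = -29 (J = -7 + (-8 - 2*7) = -7 + (-8 - 14) = -7 - 22 = -29)
h = -245332/130594342311 (h = -1/(9*(-169325/245332 + 59147)) = -1/(9*14510482479/245332) = -1/9*245332/14510482479 = -245332/130594342311 ≈ -1.8786e-6)
(L(-432, J) + h) + 59454 = ((-3 - 1*(-432)) - 245332/130594342311) + 59454 = ((-3 + 432) - 245332/130594342311) + 59454 = (429 - 245332/130594342311) + 59454 = 56024972606087/130594342311 + 59454 = 7820381000364281/130594342311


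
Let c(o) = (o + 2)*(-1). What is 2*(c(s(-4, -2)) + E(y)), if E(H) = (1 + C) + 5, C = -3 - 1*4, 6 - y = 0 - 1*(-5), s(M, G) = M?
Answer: 2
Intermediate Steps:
y = 1 (y = 6 - (0 - 1*(-5)) = 6 - (0 + 5) = 6 - 1*5 = 6 - 5 = 1)
C = -7 (C = -3 - 4 = -7)
c(o) = -2 - o (c(o) = (2 + o)*(-1) = -2 - o)
E(H) = -1 (E(H) = (1 - 7) + 5 = -6 + 5 = -1)
2*(c(s(-4, -2)) + E(y)) = 2*((-2 - 1*(-4)) - 1) = 2*((-2 + 4) - 1) = 2*(2 - 1) = 2*1 = 2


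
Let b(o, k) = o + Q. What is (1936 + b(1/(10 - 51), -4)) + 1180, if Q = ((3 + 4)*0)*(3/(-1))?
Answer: 127755/41 ≈ 3116.0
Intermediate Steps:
Q = 0 (Q = (7*0)*(3*(-1)) = 0*(-3) = 0)
b(o, k) = o (b(o, k) = o + 0 = o)
(1936 + b(1/(10 - 51), -4)) + 1180 = (1936 + 1/(10 - 51)) + 1180 = (1936 + 1/(-41)) + 1180 = (1936 - 1/41) + 1180 = 79375/41 + 1180 = 127755/41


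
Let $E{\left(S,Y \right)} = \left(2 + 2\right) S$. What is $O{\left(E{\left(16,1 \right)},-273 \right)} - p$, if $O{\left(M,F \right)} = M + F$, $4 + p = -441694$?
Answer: $441489$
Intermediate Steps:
$p = -441698$ ($p = -4 - 441694 = -441698$)
$E{\left(S,Y \right)} = 4 S$
$O{\left(M,F \right)} = F + M$
$O{\left(E{\left(16,1 \right)},-273 \right)} - p = \left(-273 + 4 \cdot 16\right) - -441698 = \left(-273 + 64\right) + 441698 = -209 + 441698 = 441489$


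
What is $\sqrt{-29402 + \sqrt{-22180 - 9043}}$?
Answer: $\sqrt{-29402 + i \sqrt{31223}} \approx 0.5152 + 171.47 i$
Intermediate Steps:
$\sqrt{-29402 + \sqrt{-22180 - 9043}} = \sqrt{-29402 + \sqrt{-31223}} = \sqrt{-29402 + i \sqrt{31223}}$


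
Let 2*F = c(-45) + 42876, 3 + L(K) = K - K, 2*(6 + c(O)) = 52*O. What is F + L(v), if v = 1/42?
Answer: 20847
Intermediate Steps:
v = 1/42 ≈ 0.023810
c(O) = -6 + 26*O (c(O) = -6 + (52*O)/2 = -6 + 26*O)
L(K) = -3 (L(K) = -3 + (K - K) = -3 + 0 = -3)
F = 20850 (F = ((-6 + 26*(-45)) + 42876)/2 = ((-6 - 1170) + 42876)/2 = (-1176 + 42876)/2 = (1/2)*41700 = 20850)
F + L(v) = 20850 - 3 = 20847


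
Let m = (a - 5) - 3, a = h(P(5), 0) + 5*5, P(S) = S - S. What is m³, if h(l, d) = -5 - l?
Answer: 1728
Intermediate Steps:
P(S) = 0
a = 20 (a = (-5 - 1*0) + 5*5 = (-5 + 0) + 25 = -5 + 25 = 20)
m = 12 (m = (20 - 5) - 3 = 15 - 3 = 12)
m³ = 12³ = 1728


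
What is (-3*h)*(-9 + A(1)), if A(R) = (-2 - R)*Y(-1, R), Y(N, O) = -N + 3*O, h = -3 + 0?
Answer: -189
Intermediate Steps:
h = -3
A(R) = (1 + 3*R)*(-2 - R) (A(R) = (-2 - R)*(-1*(-1) + 3*R) = (-2 - R)*(1 + 3*R) = (1 + 3*R)*(-2 - R))
(-3*h)*(-9 + A(1)) = (-3*(-3))*(-9 - (1 + 3*1)*(2 + 1)) = 9*(-9 - 1*(1 + 3)*3) = 9*(-9 - 1*4*3) = 9*(-9 - 12) = 9*(-21) = -189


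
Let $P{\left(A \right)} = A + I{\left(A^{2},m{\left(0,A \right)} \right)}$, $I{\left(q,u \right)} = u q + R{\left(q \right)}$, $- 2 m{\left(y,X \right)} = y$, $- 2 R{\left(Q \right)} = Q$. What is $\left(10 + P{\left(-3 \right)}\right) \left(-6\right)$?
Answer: $-15$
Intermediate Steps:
$R{\left(Q \right)} = - \frac{Q}{2}$
$m{\left(y,X \right)} = - \frac{y}{2}$
$I{\left(q,u \right)} = - \frac{q}{2} + q u$ ($I{\left(q,u \right)} = u q - \frac{q}{2} = q u - \frac{q}{2} = - \frac{q}{2} + q u$)
$P{\left(A \right)} = A - \frac{A^{2}}{2}$ ($P{\left(A \right)} = A + A^{2} \left(- \frac{1}{2} - 0\right) = A + A^{2} \left(- \frac{1}{2} + 0\right) = A + A^{2} \left(- \frac{1}{2}\right) = A - \frac{A^{2}}{2}$)
$\left(10 + P{\left(-3 \right)}\right) \left(-6\right) = \left(10 + \frac{1}{2} \left(-3\right) \left(2 - -3\right)\right) \left(-6\right) = \left(10 + \frac{1}{2} \left(-3\right) \left(2 + 3\right)\right) \left(-6\right) = \left(10 + \frac{1}{2} \left(-3\right) 5\right) \left(-6\right) = \left(10 - \frac{15}{2}\right) \left(-6\right) = \frac{5}{2} \left(-6\right) = -15$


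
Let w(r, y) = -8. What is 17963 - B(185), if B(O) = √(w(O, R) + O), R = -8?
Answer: 17963 - √177 ≈ 17950.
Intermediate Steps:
B(O) = √(-8 + O)
17963 - B(185) = 17963 - √(-8 + 185) = 17963 - √177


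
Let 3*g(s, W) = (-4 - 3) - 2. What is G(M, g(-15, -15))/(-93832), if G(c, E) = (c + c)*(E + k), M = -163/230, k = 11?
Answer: 163/1348835 ≈ 0.00012085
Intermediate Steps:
M = -163/230 (M = -163*1/230 = -163/230 ≈ -0.70870)
g(s, W) = -3 (g(s, W) = ((-4 - 3) - 2)/3 = (-7 - 2)/3 = (⅓)*(-9) = -3)
G(c, E) = 2*c*(11 + E) (G(c, E) = (c + c)*(E + 11) = (2*c)*(11 + E) = 2*c*(11 + E))
G(M, g(-15, -15))/(-93832) = (2*(-163/230)*(11 - 3))/(-93832) = (2*(-163/230)*8)*(-1/93832) = -1304/115*(-1/93832) = 163/1348835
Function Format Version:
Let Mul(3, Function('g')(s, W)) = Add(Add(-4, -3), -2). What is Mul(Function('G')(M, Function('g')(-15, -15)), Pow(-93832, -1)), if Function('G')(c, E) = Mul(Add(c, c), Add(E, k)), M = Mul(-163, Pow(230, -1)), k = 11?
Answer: Rational(163, 1348835) ≈ 0.00012085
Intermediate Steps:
M = Rational(-163, 230) (M = Mul(-163, Rational(1, 230)) = Rational(-163, 230) ≈ -0.70870)
Function('g')(s, W) = -3 (Function('g')(s, W) = Mul(Rational(1, 3), Add(Add(-4, -3), -2)) = Mul(Rational(1, 3), Add(-7, -2)) = Mul(Rational(1, 3), -9) = -3)
Function('G')(c, E) = Mul(2, c, Add(11, E)) (Function('G')(c, E) = Mul(Add(c, c), Add(E, 11)) = Mul(Mul(2, c), Add(11, E)) = Mul(2, c, Add(11, E)))
Mul(Function('G')(M, Function('g')(-15, -15)), Pow(-93832, -1)) = Mul(Mul(2, Rational(-163, 230), Add(11, -3)), Pow(-93832, -1)) = Mul(Mul(2, Rational(-163, 230), 8), Rational(-1, 93832)) = Mul(Rational(-1304, 115), Rational(-1, 93832)) = Rational(163, 1348835)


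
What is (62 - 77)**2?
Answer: 225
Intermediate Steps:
(62 - 77)**2 = (-15)**2 = 225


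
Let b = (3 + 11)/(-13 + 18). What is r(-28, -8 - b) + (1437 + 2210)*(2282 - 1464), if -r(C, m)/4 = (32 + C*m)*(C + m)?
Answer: 75878622/25 ≈ 3.0351e+6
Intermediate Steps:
b = 14/5 ≈ 2.8000
r(C, m) = -4*(32 + C*m)*(C + m)
r(-28, -8 - b) + (1437 + 2210)*(2282 - 1464) = (-128*(-28) - 128*(-8 - 1*14/5) - 4*(-28)*(-8 - 1*14/5)² - 4*(-8 - 1*14/5)*(-28)²) + (1437 + 2210)*(2282 - 1464) = (3584 - 128*(-8 - 14/5) - 4*(-28)*(-8 - 14/5)² - 4*(-8 - 14/5)*784) + 3647*818 = (3584 - 128*(-54/5) - 4*(-28)*(-54/5)² - 4*(-54/5)*784) + 2983246 = (3584 + 6912/5 - 4*(-28)*2916/25 + 169344/5) + 2983246 = (3584 + 6912/5 + 326592/25 + 169344/5) + 2983246 = 1297472/25 + 2983246 = 75878622/25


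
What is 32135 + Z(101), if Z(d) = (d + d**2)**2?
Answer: 106163339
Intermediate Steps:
32135 + Z(101) = 32135 + 101**2*(1 + 101)**2 = 32135 + 10201*102**2 = 32135 + 10201*10404 = 32135 + 106131204 = 106163339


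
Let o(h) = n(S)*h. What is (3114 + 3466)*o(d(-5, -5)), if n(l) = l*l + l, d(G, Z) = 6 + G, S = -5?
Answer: 131600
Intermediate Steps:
n(l) = l + l**2 (n(l) = l**2 + l = l + l**2)
o(h) = 20*h (o(h) = (-5*(1 - 5))*h = (-5*(-4))*h = 20*h)
(3114 + 3466)*o(d(-5, -5)) = (3114 + 3466)*(20*(6 - 5)) = 6580*(20*1) = 6580*20 = 131600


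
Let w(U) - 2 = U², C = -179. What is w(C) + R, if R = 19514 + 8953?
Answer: 60510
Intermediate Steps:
w(U) = 2 + U²
R = 28467
w(C) + R = (2 + (-179)²) + 28467 = (2 + 32041) + 28467 = 32043 + 28467 = 60510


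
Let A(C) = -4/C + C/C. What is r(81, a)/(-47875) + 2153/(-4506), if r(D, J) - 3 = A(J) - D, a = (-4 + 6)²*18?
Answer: -154091494/323587125 ≈ -0.47620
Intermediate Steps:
A(C) = 1 - 4/C (A(C) = -4/C + 1 = 1 - 4/C)
a = 72 (a = 2²*18 = 4*18 = 72)
r(D, J) = 3 - D + (-4 + J)/J (r(D, J) = 3 + ((-4 + J)/J - D) = 3 + (-D + (-4 + J)/J) = 3 - D + (-4 + J)/J)
r(81, a)/(-47875) + 2153/(-4506) = (4 - 1*81 - 4/72)/(-47875) + 2153/(-4506) = (4 - 81 - 4*1/72)*(-1/47875) + 2153*(-1/4506) = (4 - 81 - 1/18)*(-1/47875) - 2153/4506 = -1387/18*(-1/47875) - 2153/4506 = 1387/861750 - 2153/4506 = -154091494/323587125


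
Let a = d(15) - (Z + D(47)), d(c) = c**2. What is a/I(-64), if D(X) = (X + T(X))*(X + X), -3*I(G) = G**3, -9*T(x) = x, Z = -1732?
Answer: -17731/786432 ≈ -0.022546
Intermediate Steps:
T(x) = -x/9
I(G) = -G**3/3
D(X) = 16*X**2/9 (D(X) = (X - X/9)*(X + X) = (8*X/9)*(2*X) = 16*X**2/9)
a = -17731/9 (a = 15**2 - (-1732 + (16/9)*47**2) = 225 - (-1732 + (16/9)*2209) = 225 - (-1732 + 35344/9) = 225 - 1*19756/9 = 225 - 19756/9 = -17731/9 ≈ -1970.1)
a/I(-64) = -17731/(9*((-1/3*(-64)**3))) = -17731/(9*((-1/3*(-262144)))) = -17731/(9*262144/3) = -17731/9*3/262144 = -17731/786432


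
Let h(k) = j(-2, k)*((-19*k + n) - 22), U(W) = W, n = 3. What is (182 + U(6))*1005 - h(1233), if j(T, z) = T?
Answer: 142048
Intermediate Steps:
h(k) = 38 + 38*k (h(k) = -2*((-19*k + 3) - 22) = -2*((3 - 19*k) - 22) = -2*(-19 - 19*k) = 38 + 38*k)
(182 + U(6))*1005 - h(1233) = (182 + 6)*1005 - (38 + 38*1233) = 188*1005 - (38 + 46854) = 188940 - 1*46892 = 188940 - 46892 = 142048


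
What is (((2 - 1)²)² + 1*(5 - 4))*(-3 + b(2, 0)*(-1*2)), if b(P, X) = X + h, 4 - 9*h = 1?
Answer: -22/3 ≈ -7.3333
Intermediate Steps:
h = ⅓ (h = 4/9 - ⅑*1 = 4/9 - ⅑ = ⅓ ≈ 0.33333)
b(P, X) = ⅓ + X (b(P, X) = X + ⅓ = ⅓ + X)
(((2 - 1)²)² + 1*(5 - 4))*(-3 + b(2, 0)*(-1*2)) = (((2 - 1)²)² + 1*(5 - 4))*(-3 + (⅓ + 0)*(-1*2)) = ((1²)² + 1*1)*(-3 + (⅓)*(-2)) = (1² + 1)*(-3 - ⅔) = (1 + 1)*(-11/3) = 2*(-11/3) = -22/3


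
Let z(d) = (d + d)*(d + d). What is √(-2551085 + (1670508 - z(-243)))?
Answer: I*√1116773 ≈ 1056.8*I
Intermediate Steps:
z(d) = 4*d² (z(d) = (2*d)*(2*d) = 4*d²)
√(-2551085 + (1670508 - z(-243))) = √(-2551085 + (1670508 - 4*(-243)²)) = √(-2551085 + (1670508 - 4*59049)) = √(-2551085 + (1670508 - 1*236196)) = √(-2551085 + (1670508 - 236196)) = √(-2551085 + 1434312) = √(-1116773) = I*√1116773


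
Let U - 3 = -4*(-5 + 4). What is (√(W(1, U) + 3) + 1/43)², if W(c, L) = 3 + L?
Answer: 24038/1849 + 2*√13/43 ≈ 13.168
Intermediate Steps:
U = 7 (U = 3 - 4*(-5 + 4) = 3 - 4*(-1) = 3 + 4 = 7)
(√(W(1, U) + 3) + 1/43)² = (√((3 + 7) + 3) + 1/43)² = (√(10 + 3) + 1/43)² = (√13 + 1/43)² = (1/43 + √13)²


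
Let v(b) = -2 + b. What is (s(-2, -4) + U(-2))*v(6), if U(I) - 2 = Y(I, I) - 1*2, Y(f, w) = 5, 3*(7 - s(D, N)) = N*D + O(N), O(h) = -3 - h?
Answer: 36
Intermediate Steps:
s(D, N) = 8 + N/3 - D*N/3 (s(D, N) = 7 - (N*D + (-3 - N))/3 = 7 - (D*N + (-3 - N))/3 = 7 - (-3 - N + D*N)/3 = 7 + (1 + N/3 - D*N/3) = 8 + N/3 - D*N/3)
U(I) = 5 (U(I) = 2 + (5 - 1*2) = 2 + (5 - 2) = 2 + 3 = 5)
(s(-2, -4) + U(-2))*v(6) = ((8 + (⅓)*(-4) - ⅓*(-2)*(-4)) + 5)*(-2 + 6) = ((8 - 4/3 - 8/3) + 5)*4 = (4 + 5)*4 = 9*4 = 36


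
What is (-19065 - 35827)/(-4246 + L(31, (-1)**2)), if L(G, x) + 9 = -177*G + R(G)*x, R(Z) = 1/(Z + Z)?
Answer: 3403304/604003 ≈ 5.6346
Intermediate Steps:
R(Z) = 1/(2*Z)
L(G, x) = -9 - 177*G + x/(2*G) (L(G, x) = -9 + (-177*G + (1/(2*G))*x) = -9 + (-177*G + x/(2*G)) = -9 - 177*G + x/(2*G))
(-19065 - 35827)/(-4246 + L(31, (-1)**2)) = (-19065 - 35827)/(-4246 + (-9 - 177*31 + (1/2)*(-1)**2/31)) = -54892/(-4246 + (-9 - 5487 + (1/2)*1*(1/31))) = -54892/(-4246 + (-9 - 5487 + 1/62)) = -54892/(-4246 - 340751/62) = -54892/(-604003/62) = -54892*(-62/604003) = 3403304/604003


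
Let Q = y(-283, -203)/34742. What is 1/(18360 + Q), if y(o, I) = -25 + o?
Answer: 17371/318931406 ≈ 5.4466e-5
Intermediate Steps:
Q = -154/17371 (Q = (-25 - 283)/34742 = -308*1/34742 = -154/17371 ≈ -0.0088654)
1/(18360 + Q) = 1/(18360 - 154/17371) = 1/(318931406/17371) = 17371/318931406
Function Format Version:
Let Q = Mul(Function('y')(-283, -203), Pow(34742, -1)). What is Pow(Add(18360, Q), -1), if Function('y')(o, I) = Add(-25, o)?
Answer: Rational(17371, 318931406) ≈ 5.4466e-5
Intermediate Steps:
Q = Rational(-154, 17371) (Q = Mul(Add(-25, -283), Pow(34742, -1)) = Mul(-308, Rational(1, 34742)) = Rational(-154, 17371) ≈ -0.0088654)
Pow(Add(18360, Q), -1) = Pow(Add(18360, Rational(-154, 17371)), -1) = Pow(Rational(318931406, 17371), -1) = Rational(17371, 318931406)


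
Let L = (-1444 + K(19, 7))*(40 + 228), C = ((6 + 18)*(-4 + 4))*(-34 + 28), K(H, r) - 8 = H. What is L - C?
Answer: -379756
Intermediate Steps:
K(H, r) = 8 + H
C = 0 (C = (24*0)*(-6) = 0*(-6) = 0)
L = -379756 (L = (-1444 + (8 + 19))*(40 + 228) = (-1444 + 27)*268 = -1417*268 = -379756)
L - C = -379756 - 1*0 = -379756 + 0 = -379756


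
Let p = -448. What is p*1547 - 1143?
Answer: -694199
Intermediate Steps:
p*1547 - 1143 = -448*1547 - 1143 = -693056 - 1143 = -694199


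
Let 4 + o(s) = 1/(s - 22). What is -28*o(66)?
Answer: 1225/11 ≈ 111.36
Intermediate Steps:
o(s) = -4 + 1/(-22 + s) (o(s) = -4 + 1/(s - 22) = -4 + 1/(-22 + s))
-28*o(66) = -28*(89 - 4*66)/(-22 + 66) = -28*(89 - 264)/44 = -7*(-175)/11 = -28*(-175/44) = 1225/11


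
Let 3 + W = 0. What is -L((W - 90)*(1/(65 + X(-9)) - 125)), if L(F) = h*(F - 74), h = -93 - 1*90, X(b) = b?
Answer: 118357629/56 ≈ 2.1135e+6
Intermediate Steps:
W = -3 (W = -3 + 0 = -3)
h = -183 (h = -93 - 90 = -183)
L(F) = 13542 - 183*F (L(F) = -183*(F - 74) = -183*(-74 + F) = 13542 - 183*F)
-L((W - 90)*(1/(65 + X(-9)) - 125)) = -(13542 - 183*(-3 - 90)*(1/(65 - 9) - 125)) = -(13542 - (-17019)*(1/56 - 125)) = -(13542 - (-17019)*(-6999)/56) = -(13542 - 183*650907/56) = -(13542 - 119115981/56) = -1*(-118357629/56) = 118357629/56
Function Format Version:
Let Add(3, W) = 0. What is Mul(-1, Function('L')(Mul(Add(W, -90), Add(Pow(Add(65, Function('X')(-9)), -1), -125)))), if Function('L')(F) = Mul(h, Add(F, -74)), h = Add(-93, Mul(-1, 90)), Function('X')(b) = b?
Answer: Rational(118357629, 56) ≈ 2.1135e+6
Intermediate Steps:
W = -3 (W = Add(-3, 0) = -3)
h = -183 (h = Add(-93, -90) = -183)
Function('L')(F) = Add(13542, Mul(-183, F)) (Function('L')(F) = Mul(-183, Add(F, -74)) = Mul(-183, Add(-74, F)) = Add(13542, Mul(-183, F)))
Mul(-1, Function('L')(Mul(Add(W, -90), Add(Pow(Add(65, Function('X')(-9)), -1), -125)))) = Mul(-1, Add(13542, Mul(-183, Mul(Add(-3, -90), Add(Pow(Add(65, -9), -1), -125))))) = Mul(-1, Add(13542, Mul(-183, Mul(-93, Add(Pow(56, -1), -125))))) = Mul(-1, Add(13542, Mul(-183, Mul(-93, Add(Rational(1, 56), -125))))) = Mul(-1, Add(13542, Mul(-183, Mul(-93, Rational(-6999, 56))))) = Mul(-1, Add(13542, Mul(-183, Rational(650907, 56)))) = Mul(-1, Add(13542, Rational(-119115981, 56))) = Mul(-1, Rational(-118357629, 56)) = Rational(118357629, 56)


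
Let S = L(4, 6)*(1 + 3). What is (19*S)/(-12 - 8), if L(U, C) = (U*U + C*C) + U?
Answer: -1064/5 ≈ -212.80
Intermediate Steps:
L(U, C) = U + C² + U² (L(U, C) = (U² + C²) + U = (C² + U²) + U = U + C² + U²)
S = 224 (S = (4 + 6² + 4²)*(1 + 3) = (4 + 36 + 16)*4 = 56*4 = 224)
(19*S)/(-12 - 8) = (19*224)/(-12 - 8) = 4256/(-20) = 4256*(-1/20) = -1064/5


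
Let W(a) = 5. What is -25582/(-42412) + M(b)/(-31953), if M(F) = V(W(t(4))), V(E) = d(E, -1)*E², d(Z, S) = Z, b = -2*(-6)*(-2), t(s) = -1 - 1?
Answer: 406060073/677595318 ≈ 0.59927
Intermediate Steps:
t(s) = -2
b = -24 (b = 12*(-2) = -24)
V(E) = E³ (V(E) = E*E² = E³)
M(F) = 125 (M(F) = 5³ = 125)
-25582/(-42412) + M(b)/(-31953) = -25582/(-42412) + 125/(-31953) = -25582*(-1/42412) + 125*(-1/31953) = 12791/21206 - 125/31953 = 406060073/677595318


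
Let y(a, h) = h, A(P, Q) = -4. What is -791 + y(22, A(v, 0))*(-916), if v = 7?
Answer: 2873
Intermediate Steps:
-791 + y(22, A(v, 0))*(-916) = -791 - 4*(-916) = -791 + 3664 = 2873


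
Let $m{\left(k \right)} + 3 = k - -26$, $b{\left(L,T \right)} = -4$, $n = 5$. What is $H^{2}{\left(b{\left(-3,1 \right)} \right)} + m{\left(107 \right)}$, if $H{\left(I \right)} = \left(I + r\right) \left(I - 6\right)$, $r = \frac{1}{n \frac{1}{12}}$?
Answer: $386$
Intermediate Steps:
$r = \frac{12}{5}$ ($r = \frac{1}{5 \cdot \frac{1}{12}} = \frac{1}{\frac{5}{12}} = \frac{12}{5} \approx 2.4$)
$m{\left(k \right)} = 23 + k$ ($m{\left(k \right)} = -3 + \left(k - -26\right) = -3 + \left(k + 26\right) = -3 + \left(26 + k\right) = 23 + k$)
$H{\left(I \right)} = \left(-6 + I\right) \left(\frac{12}{5} + I\right)$ ($H{\left(I \right)} = \left(I + \frac{12}{5}\right) \left(I - 6\right) = \left(\frac{12}{5} + I\right) \left(-6 + I\right) = \left(-6 + I\right) \left(\frac{12}{5} + I\right)$)
$H^{2}{\left(b{\left(-3,1 \right)} \right)} + m{\left(107 \right)} = \left(- \frac{72}{5} + \left(-4\right)^{2} - - \frac{72}{5}\right)^{2} + \left(23 + 107\right) = \left(- \frac{72}{5} + 16 + \frac{72}{5}\right)^{2} + 130 = 16^{2} + 130 = 256 + 130 = 386$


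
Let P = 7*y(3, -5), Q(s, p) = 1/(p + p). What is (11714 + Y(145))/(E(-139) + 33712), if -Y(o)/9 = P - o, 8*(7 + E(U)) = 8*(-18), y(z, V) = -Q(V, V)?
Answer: 130127/336870 ≈ 0.38628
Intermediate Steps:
Q(s, p) = 1/(2*p)
y(z, V) = -1/(2*V)
P = 7/10 (P = 7*(-1/2/(-5)) = 7*(-1/2*(-1/5)) = 7*(1/10) = 7/10 ≈ 0.70000)
E(U) = -25 (E(U) = -7 + (8*(-18))/8 = -7 + (1/8)*(-144) = -7 - 18 = -25)
Y(o) = -63/10 + 9*o (Y(o) = -9*(7/10 - o) = -63/10 + 9*o)
(11714 + Y(145))/(E(-139) + 33712) = (11714 + (-63/10 + 9*145))/(-25 + 33712) = (11714 + (-63/10 + 1305))/33687 = (11714 + 12987/10)*(1/33687) = (130127/10)*(1/33687) = 130127/336870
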